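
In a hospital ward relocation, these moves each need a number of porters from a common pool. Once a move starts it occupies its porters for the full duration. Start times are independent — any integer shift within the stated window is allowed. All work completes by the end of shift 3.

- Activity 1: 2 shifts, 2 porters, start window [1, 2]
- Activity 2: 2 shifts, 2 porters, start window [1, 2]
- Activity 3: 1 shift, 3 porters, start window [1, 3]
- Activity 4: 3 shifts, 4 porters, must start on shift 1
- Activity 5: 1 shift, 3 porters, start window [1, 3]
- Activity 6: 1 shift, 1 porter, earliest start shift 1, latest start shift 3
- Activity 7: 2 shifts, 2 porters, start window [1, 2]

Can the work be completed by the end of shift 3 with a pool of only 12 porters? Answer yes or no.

yes

Schedule Activity 1@1, Activity 2@1, Activity 3@1, Activity 4@1, Activity 5@3, Activity 6@2, Activity 7@2: s1:11  s2:11  s3:9 — peak 11 ≤ 12.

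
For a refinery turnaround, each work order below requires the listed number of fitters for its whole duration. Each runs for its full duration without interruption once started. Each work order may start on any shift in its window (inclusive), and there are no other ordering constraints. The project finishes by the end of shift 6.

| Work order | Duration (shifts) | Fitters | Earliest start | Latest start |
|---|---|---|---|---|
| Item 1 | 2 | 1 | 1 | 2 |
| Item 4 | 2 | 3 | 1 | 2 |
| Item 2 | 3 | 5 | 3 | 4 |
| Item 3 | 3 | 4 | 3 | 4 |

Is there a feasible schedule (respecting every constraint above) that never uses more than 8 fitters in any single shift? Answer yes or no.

The minimum achievable peak is 9; 8 < 9, so no feasible schedule stays within the cap.

no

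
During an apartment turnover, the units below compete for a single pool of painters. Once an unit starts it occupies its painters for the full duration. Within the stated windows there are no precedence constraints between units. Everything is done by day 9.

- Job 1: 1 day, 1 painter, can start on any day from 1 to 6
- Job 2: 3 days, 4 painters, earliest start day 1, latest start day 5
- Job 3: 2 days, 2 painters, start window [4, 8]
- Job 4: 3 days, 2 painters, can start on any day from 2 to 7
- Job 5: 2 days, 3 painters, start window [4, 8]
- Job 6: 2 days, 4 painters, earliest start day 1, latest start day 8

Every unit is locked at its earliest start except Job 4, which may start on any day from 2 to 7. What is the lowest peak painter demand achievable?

Job 4@2: d1:9  d2:10  d3:6  d4:7  d5:5  d6:0  d7:0  d8:0  d9:0 → peak 10
Job 4@3: d1:9  d2:8  d3:6  d4:7  d5:7  d6:0  d7:0  d8:0  d9:0 → peak 9
Job 4@4: d1:9  d2:8  d3:4  d4:7  d5:7  d6:2  d7:0  d8:0  d9:0 → peak 9
Job 4@5: d1:9  d2:8  d3:4  d4:5  d5:7  d6:2  d7:2  d8:0  d9:0 → peak 9
Job 4@6: d1:9  d2:8  d3:4  d4:5  d5:5  d6:2  d7:2  d8:2  d9:0 → peak 9
Job 4@7: d1:9  d2:8  d3:4  d4:5  d5:5  d6:0  d7:2  d8:2  d9:2 → peak 9
Best is Job 4@3, peak 9.

9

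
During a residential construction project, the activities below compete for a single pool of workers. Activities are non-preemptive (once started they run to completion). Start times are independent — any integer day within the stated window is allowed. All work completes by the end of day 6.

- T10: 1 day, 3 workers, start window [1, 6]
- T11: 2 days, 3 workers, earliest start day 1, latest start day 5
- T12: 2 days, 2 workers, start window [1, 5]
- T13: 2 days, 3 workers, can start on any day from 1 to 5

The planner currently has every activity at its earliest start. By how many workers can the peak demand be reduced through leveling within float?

6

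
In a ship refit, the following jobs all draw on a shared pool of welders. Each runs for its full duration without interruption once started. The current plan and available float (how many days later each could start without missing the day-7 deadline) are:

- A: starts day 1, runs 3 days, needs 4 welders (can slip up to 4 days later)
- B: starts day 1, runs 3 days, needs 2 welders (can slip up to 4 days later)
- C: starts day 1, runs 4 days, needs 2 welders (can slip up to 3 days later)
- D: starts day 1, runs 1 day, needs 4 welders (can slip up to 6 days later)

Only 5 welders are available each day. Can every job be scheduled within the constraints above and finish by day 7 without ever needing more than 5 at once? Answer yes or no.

The minimum achievable peak is 6; 5 < 6, so no feasible schedule stays within the cap.

no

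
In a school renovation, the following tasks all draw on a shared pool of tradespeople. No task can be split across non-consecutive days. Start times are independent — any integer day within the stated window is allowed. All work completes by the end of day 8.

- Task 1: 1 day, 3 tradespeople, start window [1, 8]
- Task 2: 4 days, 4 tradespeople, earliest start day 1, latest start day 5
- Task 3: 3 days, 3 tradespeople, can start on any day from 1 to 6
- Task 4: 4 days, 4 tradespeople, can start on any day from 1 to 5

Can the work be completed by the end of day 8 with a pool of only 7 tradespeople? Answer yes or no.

yes

Schedule Task 1@1, Task 2@1, Task 3@2, Task 4@5: d1:7  d2:7  d3:7  d4:7  d5:4  d6:4  d7:4  d8:4 — peak 7 ≤ 7.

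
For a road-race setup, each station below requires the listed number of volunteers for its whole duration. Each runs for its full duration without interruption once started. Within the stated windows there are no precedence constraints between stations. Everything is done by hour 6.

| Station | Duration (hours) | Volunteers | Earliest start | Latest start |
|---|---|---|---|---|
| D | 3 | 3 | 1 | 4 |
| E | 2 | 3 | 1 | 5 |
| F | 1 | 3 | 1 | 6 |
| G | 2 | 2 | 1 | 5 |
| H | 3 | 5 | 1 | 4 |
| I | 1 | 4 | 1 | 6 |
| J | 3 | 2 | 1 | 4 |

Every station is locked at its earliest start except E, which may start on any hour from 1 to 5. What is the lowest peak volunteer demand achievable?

19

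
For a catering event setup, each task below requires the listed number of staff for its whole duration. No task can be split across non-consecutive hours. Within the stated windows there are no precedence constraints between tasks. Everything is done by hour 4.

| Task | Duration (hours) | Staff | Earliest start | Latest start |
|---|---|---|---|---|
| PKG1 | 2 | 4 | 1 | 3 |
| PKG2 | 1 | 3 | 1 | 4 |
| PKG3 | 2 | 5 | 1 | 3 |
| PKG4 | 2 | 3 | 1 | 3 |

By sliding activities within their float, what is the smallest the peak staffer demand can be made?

Early-start (PKG1@1, PKG2@1, PKG3@1, PKG4@1) gives peak 15: h1:15  h2:12  h3:0  h4:0.
Shift PKG3→3, PKG4→2.
Schedule PKG1@1, PKG2@1, PKG3@3, PKG4@2: h1:7  h2:7  h3:8  h4:5 — peak 8.

8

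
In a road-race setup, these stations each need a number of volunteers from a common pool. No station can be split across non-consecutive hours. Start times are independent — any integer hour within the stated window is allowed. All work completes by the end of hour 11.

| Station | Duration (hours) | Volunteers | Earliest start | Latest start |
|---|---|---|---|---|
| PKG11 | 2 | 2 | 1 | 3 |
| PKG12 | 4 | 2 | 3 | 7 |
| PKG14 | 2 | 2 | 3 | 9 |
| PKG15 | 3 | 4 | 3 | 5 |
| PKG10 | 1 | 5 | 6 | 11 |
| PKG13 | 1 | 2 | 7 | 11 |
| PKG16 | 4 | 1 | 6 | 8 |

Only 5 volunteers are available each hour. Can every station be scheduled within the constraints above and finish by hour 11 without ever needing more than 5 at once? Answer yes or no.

yes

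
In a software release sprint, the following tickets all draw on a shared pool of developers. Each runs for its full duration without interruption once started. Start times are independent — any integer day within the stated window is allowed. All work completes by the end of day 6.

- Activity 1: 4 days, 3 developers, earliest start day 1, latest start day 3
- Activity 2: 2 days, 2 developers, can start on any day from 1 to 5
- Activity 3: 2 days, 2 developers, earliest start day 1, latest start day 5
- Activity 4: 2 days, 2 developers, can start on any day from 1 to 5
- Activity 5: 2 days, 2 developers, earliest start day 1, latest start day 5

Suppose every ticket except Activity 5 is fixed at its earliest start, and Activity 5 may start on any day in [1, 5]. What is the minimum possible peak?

Activity 5@1: d1:11  d2:11  d3:3  d4:3  d5:0  d6:0 → peak 11
Activity 5@2: d1:9  d2:11  d3:5  d4:3  d5:0  d6:0 → peak 11
Activity 5@3: d1:9  d2:9  d3:5  d4:5  d5:0  d6:0 → peak 9
Activity 5@4: d1:9  d2:9  d3:3  d4:5  d5:2  d6:0 → peak 9
Activity 5@5: d1:9  d2:9  d3:3  d4:3  d5:2  d6:2 → peak 9
Best is Activity 5@3, peak 9.

9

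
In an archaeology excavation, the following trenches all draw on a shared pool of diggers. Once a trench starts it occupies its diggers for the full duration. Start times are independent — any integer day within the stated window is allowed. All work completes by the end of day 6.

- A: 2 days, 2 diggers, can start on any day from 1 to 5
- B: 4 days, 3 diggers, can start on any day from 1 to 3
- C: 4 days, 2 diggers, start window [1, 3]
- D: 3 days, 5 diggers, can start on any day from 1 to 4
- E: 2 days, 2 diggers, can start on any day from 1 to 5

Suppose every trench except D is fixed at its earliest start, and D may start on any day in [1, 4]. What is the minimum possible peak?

10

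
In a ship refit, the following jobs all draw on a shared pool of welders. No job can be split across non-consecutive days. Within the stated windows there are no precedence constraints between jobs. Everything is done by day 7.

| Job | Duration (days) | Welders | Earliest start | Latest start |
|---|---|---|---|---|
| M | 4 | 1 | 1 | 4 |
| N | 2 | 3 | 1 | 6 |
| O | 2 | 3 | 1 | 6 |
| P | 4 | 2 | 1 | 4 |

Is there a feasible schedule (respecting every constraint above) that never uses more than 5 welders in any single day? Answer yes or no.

Schedule M@1, N@1, O@5, P@3: d1:4  d2:4  d3:3  d4:3  d5:5  d6:5  d7:0 — peak 5 ≤ 5.

yes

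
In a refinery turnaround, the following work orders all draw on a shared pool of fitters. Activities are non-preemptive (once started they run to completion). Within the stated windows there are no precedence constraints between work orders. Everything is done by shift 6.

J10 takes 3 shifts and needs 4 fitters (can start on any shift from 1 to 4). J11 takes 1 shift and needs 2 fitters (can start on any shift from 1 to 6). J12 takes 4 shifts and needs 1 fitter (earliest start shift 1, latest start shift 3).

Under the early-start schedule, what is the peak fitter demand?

7

Early-start schedule: J10@1, J11@1, J12@1.
Load per shift: shift 1: 7, shift 2: 5, shift 3: 5, shift 4: 1, shift 5: 0, shift 6: 0.
Peak is 7.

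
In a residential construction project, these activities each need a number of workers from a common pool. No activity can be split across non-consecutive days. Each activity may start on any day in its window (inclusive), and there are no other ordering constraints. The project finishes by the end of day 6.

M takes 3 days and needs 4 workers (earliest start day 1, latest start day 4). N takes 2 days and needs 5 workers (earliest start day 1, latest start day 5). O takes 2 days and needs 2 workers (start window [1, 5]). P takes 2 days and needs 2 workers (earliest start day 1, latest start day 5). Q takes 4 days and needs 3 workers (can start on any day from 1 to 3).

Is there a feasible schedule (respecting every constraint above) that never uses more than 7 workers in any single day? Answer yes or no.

no

The minimum achievable peak is 8; 7 < 8, so no feasible schedule stays within the cap.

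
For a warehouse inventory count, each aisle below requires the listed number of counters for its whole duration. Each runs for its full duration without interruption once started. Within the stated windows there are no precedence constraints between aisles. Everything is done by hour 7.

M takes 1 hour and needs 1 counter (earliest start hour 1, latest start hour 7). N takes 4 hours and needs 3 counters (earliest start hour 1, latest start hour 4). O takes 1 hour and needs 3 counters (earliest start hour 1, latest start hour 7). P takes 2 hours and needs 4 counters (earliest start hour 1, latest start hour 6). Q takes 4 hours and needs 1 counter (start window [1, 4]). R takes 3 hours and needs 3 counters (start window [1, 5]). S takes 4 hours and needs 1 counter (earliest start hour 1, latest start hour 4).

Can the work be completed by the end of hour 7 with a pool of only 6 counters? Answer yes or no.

yes

Schedule M@1, N@4, O@1, P@2, Q@1, R@5, S@1: h1:6  h2:6  h3:6  h4:5  h5:6  h6:6  h7:6 — peak 6 ≤ 6.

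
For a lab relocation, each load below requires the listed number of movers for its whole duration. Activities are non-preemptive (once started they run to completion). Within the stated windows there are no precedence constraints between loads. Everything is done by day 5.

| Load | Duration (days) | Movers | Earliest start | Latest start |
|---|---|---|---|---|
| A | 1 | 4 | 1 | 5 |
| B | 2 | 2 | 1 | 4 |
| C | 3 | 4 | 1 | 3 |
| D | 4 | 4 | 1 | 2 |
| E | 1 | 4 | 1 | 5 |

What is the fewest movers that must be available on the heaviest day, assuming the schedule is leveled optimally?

Early-start (A@1, B@1, C@1, D@1, E@1) gives peak 18: d1:18  d2:10  d3:8  d4:4  d5:0.
Shift D→2, E→4.
Schedule A@1, B@1, C@1, D@2, E@4: d1:10  d2:10  d3:8  d4:8  d5:4 — peak 10.

10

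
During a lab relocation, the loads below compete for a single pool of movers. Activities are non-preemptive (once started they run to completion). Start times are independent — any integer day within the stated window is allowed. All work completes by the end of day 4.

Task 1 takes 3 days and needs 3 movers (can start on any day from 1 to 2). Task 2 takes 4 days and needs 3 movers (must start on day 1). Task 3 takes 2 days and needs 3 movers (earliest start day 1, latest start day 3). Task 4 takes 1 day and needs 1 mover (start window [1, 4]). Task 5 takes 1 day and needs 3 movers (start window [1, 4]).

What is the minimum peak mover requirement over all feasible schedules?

9

Early-start (Task 1@1, Task 2@1, Task 3@1, Task 4@1, Task 5@1) gives peak 13: d1:13  d2:9  d3:6  d4:3.
Shift Task 4→3, Task 5→4.
Schedule Task 1@1, Task 2@1, Task 3@1, Task 4@3, Task 5@4: d1:9  d2:9  d3:7  d4:6 — peak 9.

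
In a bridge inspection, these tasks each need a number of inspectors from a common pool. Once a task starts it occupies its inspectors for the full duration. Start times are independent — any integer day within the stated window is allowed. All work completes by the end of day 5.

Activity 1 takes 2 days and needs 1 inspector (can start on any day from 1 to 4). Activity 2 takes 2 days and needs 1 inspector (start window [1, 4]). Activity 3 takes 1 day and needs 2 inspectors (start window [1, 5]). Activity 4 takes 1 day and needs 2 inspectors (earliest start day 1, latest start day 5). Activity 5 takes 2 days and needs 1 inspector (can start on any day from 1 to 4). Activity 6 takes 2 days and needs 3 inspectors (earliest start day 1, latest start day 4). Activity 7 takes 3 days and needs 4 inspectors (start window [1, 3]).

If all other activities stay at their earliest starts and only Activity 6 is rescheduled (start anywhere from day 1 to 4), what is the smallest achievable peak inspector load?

Activity 6@1: d1:14  d2:10  d3:4  d4:0  d5:0 → peak 14
Activity 6@2: d1:11  d2:10  d3:7  d4:0  d5:0 → peak 11
Activity 6@3: d1:11  d2:7  d3:7  d4:3  d5:0 → peak 11
Activity 6@4: d1:11  d2:7  d3:4  d4:3  d5:3 → peak 11
Best is Activity 6@2, peak 11.

11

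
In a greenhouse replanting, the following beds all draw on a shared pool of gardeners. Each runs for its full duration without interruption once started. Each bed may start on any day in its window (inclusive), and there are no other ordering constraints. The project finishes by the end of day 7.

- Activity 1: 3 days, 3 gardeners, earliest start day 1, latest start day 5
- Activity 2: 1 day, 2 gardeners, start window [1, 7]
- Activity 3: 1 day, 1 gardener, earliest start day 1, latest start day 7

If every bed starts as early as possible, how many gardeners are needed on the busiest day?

6

Early-start schedule: Activity 1@1, Activity 2@1, Activity 3@1.
Load per day: day 1: 6, day 2: 3, day 3: 3, day 4: 0, day 5: 0, day 6: 0, day 7: 0.
Peak is 6.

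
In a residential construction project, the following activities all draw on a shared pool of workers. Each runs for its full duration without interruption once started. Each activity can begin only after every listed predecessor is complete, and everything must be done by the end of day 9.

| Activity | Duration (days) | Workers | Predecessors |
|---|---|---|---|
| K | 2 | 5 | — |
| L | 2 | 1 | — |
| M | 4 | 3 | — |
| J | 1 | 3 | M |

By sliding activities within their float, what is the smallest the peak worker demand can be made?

Early-start (K@1, L@1, M@1, J@5) gives peak 9: d1:9  d2:9  d3:3  d4:3  d5:3  d6:0  d7:0  d8:0  d9:0.
Shift L→3, M→3, J→7.
Schedule K@1, L@3, M@3, J@7: d1:5  d2:5  d3:4  d4:4  d5:3  d6:3  d7:3  d8:0  d9:0 — peak 5.

5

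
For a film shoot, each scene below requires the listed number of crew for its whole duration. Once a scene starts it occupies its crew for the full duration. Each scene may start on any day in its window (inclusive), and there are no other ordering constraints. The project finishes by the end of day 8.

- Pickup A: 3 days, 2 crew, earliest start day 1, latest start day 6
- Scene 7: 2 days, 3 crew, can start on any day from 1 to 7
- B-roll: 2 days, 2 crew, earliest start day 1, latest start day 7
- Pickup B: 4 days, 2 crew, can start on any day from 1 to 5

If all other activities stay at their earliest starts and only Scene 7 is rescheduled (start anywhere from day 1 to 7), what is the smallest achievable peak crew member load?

6

Scene 7@1: d1:9  d2:9  d3:4  d4:2  d5:0  d6:0  d7:0  d8:0 → peak 9
Scene 7@2: d1:6  d2:9  d3:7  d4:2  d5:0  d6:0  d7:0  d8:0 → peak 9
Scene 7@3: d1:6  d2:6  d3:7  d4:5  d5:0  d6:0  d7:0  d8:0 → peak 7
Scene 7@4: d1:6  d2:6  d3:4  d4:5  d5:3  d6:0  d7:0  d8:0 → peak 6
Scene 7@5: d1:6  d2:6  d3:4  d4:2  d5:3  d6:3  d7:0  d8:0 → peak 6
Scene 7@6: d1:6  d2:6  d3:4  d4:2  d5:0  d6:3  d7:3  d8:0 → peak 6
Scene 7@7: d1:6  d2:6  d3:4  d4:2  d5:0  d6:0  d7:3  d8:3 → peak 6
Best is Scene 7@4, peak 6.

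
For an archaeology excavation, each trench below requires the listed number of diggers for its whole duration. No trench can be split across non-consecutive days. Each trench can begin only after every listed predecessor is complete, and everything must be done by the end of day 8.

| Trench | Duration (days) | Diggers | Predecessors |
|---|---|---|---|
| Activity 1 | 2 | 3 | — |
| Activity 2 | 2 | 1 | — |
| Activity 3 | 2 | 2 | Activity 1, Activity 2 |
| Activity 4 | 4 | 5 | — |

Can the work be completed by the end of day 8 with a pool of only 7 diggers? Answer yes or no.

yes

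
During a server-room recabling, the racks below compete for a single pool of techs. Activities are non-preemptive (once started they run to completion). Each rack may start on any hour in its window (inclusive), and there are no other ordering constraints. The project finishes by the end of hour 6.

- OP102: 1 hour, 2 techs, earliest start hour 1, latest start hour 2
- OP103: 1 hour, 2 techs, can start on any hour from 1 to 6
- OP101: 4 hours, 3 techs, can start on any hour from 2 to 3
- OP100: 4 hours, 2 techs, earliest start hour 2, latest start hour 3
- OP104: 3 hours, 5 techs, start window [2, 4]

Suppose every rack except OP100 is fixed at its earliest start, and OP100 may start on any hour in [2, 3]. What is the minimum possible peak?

OP100@2: h1:4  h2:10  h3:10  h4:10  h5:5  h6:0 → peak 10
OP100@3: h1:4  h2:8  h3:10  h4:10  h5:5  h6:2 → peak 10
Best is OP100@2, peak 10.

10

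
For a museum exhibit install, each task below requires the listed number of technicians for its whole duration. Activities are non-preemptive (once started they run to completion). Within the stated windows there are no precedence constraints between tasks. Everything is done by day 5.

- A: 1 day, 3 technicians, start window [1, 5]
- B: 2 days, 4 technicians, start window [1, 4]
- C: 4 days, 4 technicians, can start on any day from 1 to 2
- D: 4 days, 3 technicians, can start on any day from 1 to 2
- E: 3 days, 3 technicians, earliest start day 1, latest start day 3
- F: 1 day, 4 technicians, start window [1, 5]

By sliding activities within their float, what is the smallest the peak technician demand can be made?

Early-start (A@1, B@1, C@1, D@1, E@1, F@1) gives peak 21: d1:21  d2:14  d3:10  d4:7  d5:0.
Shift D→2, E→3, F→5.
Schedule A@1, B@1, C@1, D@2, E@3, F@5: d1:11  d2:11  d3:10  d4:10  d5:10 — peak 11.
Total technician-days = 52 over 5 days ⇒ peak ≥ ⌈52/5⌉ = 11, so 11 is optimal.

11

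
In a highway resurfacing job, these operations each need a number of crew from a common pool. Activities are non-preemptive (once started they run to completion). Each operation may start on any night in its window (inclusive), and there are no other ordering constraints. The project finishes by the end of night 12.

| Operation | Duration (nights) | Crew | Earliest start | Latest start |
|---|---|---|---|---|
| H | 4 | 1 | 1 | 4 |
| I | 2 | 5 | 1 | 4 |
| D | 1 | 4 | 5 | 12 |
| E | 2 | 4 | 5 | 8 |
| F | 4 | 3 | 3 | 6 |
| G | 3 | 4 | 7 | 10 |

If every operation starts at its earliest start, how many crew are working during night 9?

4

At early start, night 9 has: G.
Demand: 4 = 4.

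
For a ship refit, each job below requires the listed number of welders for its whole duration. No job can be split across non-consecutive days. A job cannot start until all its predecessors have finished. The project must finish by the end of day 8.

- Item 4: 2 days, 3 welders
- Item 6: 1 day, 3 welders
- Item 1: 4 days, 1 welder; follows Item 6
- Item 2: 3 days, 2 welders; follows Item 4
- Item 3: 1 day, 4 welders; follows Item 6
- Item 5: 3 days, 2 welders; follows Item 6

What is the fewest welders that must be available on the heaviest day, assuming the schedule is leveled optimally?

5

Early-start (Item 4@1, Item 6@1, Item 1@2, Item 2@3, Item 3@2, Item 5@2) gives peak 10: d1:6  d2:10  d3:5  d4:5  d5:3  d6:0  d7:0  d8:0.
Shift Item 6→3, Item 1→4, Item 3→7, Item 5→4.
Schedule Item 4@1, Item 6@3, Item 1@4, Item 2@3, Item 3@7, Item 5@4: d1:3  d2:3  d3:5  d4:5  d5:5  d6:3  d7:5  d8:0 — peak 5.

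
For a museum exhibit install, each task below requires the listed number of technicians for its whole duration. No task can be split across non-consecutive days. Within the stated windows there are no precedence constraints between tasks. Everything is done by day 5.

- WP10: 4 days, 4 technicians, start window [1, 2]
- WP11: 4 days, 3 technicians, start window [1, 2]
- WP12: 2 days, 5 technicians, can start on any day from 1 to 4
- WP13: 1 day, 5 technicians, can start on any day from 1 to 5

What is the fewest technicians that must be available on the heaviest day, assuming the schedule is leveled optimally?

12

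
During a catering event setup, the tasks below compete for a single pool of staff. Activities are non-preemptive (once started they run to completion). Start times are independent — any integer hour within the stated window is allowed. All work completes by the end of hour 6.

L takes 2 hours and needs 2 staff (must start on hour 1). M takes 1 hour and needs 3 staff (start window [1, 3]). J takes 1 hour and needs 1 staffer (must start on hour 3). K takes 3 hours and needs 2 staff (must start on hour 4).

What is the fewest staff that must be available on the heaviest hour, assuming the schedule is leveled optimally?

4

Early-start (L@1, M@1, J@3, K@4) gives peak 5: h1:5  h2:2  h3:1  h4:2  h5:2  h6:2.
Shift M→3.
Schedule L@1, M@3, J@3, K@4: h1:2  h2:2  h3:4  h4:2  h5:2  h6:2 — peak 4.
No arrangement of the 3 feasible schedules does better.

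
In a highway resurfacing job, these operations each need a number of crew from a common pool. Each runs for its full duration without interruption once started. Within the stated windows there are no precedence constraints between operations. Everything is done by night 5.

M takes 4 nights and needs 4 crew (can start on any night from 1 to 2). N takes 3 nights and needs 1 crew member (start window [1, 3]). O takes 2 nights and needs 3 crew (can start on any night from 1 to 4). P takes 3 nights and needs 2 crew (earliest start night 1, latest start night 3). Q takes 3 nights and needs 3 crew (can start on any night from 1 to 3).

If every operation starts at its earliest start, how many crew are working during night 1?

13

At early start, night 1 has: M, N, O, P, Q.
Demand: 4 + 1 + 3 + 2 + 3 = 13.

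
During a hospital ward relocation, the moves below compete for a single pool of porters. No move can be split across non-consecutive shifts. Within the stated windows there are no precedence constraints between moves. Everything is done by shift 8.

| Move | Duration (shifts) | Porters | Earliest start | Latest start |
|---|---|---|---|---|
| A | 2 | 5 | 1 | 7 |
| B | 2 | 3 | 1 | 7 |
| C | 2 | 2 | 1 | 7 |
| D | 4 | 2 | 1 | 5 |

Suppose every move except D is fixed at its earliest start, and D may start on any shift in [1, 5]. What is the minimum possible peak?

10

D@1: s1:12  s2:12  s3:2  s4:2  s5:0  s6:0  s7:0  s8:0 → peak 12
D@2: s1:10  s2:12  s3:2  s4:2  s5:2  s6:0  s7:0  s8:0 → peak 12
D@3: s1:10  s2:10  s3:2  s4:2  s5:2  s6:2  s7:0  s8:0 → peak 10
D@4: s1:10  s2:10  s3:0  s4:2  s5:2  s6:2  s7:2  s8:0 → peak 10
D@5: s1:10  s2:10  s3:0  s4:0  s5:2  s6:2  s7:2  s8:2 → peak 10
Best is D@3, peak 10.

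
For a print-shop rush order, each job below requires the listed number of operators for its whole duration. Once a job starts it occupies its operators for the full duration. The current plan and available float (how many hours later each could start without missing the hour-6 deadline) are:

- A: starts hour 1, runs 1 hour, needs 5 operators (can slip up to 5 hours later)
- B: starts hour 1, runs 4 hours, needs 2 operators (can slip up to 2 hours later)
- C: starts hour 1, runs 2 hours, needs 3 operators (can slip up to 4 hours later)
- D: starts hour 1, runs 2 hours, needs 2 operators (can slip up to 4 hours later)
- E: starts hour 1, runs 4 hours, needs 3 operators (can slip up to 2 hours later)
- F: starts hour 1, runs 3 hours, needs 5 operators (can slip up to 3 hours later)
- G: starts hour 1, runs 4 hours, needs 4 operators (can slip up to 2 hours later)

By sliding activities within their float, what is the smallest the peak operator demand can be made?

14

Early-start (A@1, B@1, C@1, D@1, E@1, F@1, G@1) gives peak 24: h1:24  h2:19  h3:14  h4:9  h5:0  h6:0.
Shift E→2, F→3, G→2.
Schedule A@1, B@1, C@1, D@1, E@2, F@3, G@2: h1:12  h2:14  h3:14  h4:14  h5:12  h6:0 — peak 14.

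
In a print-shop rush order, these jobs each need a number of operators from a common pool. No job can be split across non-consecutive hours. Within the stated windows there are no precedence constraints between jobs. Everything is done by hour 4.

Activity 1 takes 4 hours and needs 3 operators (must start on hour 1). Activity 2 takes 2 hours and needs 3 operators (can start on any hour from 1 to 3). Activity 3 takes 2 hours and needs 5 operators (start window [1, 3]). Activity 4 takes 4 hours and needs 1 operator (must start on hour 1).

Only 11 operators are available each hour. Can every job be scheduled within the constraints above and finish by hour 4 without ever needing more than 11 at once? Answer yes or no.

yes

Schedule Activity 1@1, Activity 2@1, Activity 3@3, Activity 4@1: h1:7  h2:7  h3:9  h4:9 — peak 9 ≤ 11.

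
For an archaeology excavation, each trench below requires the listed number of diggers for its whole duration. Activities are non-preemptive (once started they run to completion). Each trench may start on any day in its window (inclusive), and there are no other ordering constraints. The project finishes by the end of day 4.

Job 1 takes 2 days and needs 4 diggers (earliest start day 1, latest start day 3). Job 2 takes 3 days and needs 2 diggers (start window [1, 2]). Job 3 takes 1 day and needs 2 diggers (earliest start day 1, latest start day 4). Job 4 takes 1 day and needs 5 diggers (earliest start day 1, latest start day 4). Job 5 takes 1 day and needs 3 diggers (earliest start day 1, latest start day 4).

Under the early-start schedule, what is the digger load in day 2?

At early start, day 2 has: Job 1, Job 2.
Demand: 4 + 2 = 6.

6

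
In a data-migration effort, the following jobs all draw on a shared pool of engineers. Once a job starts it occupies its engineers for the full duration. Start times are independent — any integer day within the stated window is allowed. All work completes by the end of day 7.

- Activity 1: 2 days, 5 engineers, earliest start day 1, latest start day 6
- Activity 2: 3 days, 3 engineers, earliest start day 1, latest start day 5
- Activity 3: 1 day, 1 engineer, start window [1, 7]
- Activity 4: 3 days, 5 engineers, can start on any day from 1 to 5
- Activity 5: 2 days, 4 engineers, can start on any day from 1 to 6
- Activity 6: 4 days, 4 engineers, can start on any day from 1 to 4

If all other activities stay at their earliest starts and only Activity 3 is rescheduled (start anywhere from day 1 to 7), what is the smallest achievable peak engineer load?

Activity 3@1: d1:22  d2:21  d3:12  d4:4  d5:0  d6:0  d7:0 → peak 22
Activity 3@2: d1:21  d2:22  d3:12  d4:4  d5:0  d6:0  d7:0 → peak 22
Activity 3@3: d1:21  d2:21  d3:13  d4:4  d5:0  d6:0  d7:0 → peak 21
Activity 3@4: d1:21  d2:21  d3:12  d4:5  d5:0  d6:0  d7:0 → peak 21
Activity 3@5: d1:21  d2:21  d3:12  d4:4  d5:1  d6:0  d7:0 → peak 21
Activity 3@6: d1:21  d2:21  d3:12  d4:4  d5:0  d6:1  d7:0 → peak 21
Activity 3@7: d1:21  d2:21  d3:12  d4:4  d5:0  d6:0  d7:1 → peak 21
Best is Activity 3@3, peak 21.

21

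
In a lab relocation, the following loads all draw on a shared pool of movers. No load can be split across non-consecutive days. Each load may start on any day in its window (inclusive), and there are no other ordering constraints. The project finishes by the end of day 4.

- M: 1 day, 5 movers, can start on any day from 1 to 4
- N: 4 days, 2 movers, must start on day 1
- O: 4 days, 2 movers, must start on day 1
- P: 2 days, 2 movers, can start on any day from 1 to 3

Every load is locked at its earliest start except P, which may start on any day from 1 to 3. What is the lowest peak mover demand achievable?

9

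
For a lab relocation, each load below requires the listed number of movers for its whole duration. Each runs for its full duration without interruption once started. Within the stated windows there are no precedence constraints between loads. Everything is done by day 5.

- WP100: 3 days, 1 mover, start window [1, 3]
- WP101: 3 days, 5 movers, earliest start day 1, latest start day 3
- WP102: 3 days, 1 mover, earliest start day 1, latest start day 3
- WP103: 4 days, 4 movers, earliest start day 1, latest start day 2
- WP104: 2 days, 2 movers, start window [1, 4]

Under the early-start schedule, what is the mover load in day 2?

13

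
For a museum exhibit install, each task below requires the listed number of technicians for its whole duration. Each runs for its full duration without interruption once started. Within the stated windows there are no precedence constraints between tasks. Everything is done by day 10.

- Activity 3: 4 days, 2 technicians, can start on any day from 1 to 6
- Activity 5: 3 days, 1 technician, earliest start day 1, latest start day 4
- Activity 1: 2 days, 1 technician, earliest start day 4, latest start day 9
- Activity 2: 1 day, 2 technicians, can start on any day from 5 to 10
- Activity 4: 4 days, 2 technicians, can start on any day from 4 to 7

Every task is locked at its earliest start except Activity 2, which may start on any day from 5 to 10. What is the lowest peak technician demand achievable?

5

Activity 2@5: d1:3  d2:3  d3:3  d4:5  d5:5  d6:2  d7:2  d8:0  d9:0  d10:0 → peak 5
Activity 2@6: d1:3  d2:3  d3:3  d4:5  d5:3  d6:4  d7:2  d8:0  d9:0  d10:0 → peak 5
Activity 2@7: d1:3  d2:3  d3:3  d4:5  d5:3  d6:2  d7:4  d8:0  d9:0  d10:0 → peak 5
Activity 2@8: d1:3  d2:3  d3:3  d4:5  d5:3  d6:2  d7:2  d8:2  d9:0  d10:0 → peak 5
Activity 2@9: d1:3  d2:3  d3:3  d4:5  d5:3  d6:2  d7:2  d8:0  d9:2  d10:0 → peak 5
Activity 2@10: d1:3  d2:3  d3:3  d4:5  d5:3  d6:2  d7:2  d8:0  d9:0  d10:2 → peak 5
Best is Activity 2@5, peak 5.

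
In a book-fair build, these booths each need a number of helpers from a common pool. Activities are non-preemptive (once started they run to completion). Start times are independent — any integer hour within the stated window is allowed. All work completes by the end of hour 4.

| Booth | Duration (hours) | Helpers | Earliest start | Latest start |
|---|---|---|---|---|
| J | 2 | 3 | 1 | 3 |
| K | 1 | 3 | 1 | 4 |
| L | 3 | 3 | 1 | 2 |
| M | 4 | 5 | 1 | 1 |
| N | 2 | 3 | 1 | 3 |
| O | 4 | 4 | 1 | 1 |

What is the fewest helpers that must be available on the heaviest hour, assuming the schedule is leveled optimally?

15

Early-start (J@1, K@1, L@1, M@1, N@1, O@1) gives peak 21: h1:21  h2:18  h3:12  h4:9.
Shift L→2, N→3.
Schedule J@1, K@1, L@2, M@1, N@3, O@1: h1:15  h2:15  h3:15  h4:15 — peak 15.
Total helper-hours = 60 over 4 hours ⇒ peak ≥ ⌈60/4⌉ = 15, so 15 is optimal.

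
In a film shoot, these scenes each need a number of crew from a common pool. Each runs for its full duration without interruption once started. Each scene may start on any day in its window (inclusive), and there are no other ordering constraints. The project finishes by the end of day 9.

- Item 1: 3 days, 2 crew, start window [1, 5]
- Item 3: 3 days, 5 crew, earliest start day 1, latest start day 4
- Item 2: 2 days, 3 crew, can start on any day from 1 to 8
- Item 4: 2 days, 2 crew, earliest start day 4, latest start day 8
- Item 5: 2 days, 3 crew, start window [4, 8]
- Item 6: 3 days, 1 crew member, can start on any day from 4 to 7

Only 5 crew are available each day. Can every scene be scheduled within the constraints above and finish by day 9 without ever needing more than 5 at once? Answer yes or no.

yes

Schedule Item 1@4, Item 3@1, Item 2@4, Item 4@6, Item 5@8, Item 6@6: d1:5  d2:5  d3:5  d4:5  d5:5  d6:5  d7:3  d8:4  d9:3 — peak 5 ≤ 5.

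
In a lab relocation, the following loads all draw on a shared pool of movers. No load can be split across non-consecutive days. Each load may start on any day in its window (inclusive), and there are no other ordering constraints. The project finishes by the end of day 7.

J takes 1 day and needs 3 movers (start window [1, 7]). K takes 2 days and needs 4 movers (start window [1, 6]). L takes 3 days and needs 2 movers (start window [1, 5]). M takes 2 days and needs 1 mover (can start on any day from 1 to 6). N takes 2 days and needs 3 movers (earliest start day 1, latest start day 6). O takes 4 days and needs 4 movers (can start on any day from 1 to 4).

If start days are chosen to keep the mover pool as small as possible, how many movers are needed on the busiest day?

Early-start (J@1, K@1, L@1, M@1, N@1, O@1) gives peak 17: d1:17  d2:14  d3:6  d4:4  d5:0  d6:0  d7:0.
Shift L→2, M→2, N→5, O→3.
Schedule J@1, K@1, L@2, M@2, N@5, O@3: d1:7  d2:7  d3:7  d4:6  d5:7  d6:7  d7:0 — peak 7.

7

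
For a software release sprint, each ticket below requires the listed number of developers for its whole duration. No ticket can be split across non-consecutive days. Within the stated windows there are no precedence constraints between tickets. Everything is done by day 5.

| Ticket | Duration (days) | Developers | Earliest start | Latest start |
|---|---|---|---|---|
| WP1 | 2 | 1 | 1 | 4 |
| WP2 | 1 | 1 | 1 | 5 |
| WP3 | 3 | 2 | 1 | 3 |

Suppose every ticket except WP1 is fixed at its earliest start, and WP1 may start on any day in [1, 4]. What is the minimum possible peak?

WP1@1: d1:4  d2:3  d3:2  d4:0  d5:0 → peak 4
WP1@2: d1:3  d2:3  d3:3  d4:0  d5:0 → peak 3
WP1@3: d1:3  d2:2  d3:3  d4:1  d5:0 → peak 3
WP1@4: d1:3  d2:2  d3:2  d4:1  d5:1 → peak 3
Best is WP1@2, peak 3.

3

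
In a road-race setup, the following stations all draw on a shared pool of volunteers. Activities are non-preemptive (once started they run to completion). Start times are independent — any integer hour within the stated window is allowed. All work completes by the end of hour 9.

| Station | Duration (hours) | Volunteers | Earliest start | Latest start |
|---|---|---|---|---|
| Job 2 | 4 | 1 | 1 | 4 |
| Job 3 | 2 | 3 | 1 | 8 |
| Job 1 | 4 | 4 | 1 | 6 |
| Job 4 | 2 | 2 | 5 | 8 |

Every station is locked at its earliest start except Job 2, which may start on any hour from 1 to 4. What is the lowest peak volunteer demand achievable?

7

Job 2@1: h1:8  h2:8  h3:5  h4:5  h5:2  h6:2  h7:0  h8:0  h9:0 → peak 8
Job 2@2: h1:7  h2:8  h3:5  h4:5  h5:3  h6:2  h7:0  h8:0  h9:0 → peak 8
Job 2@3: h1:7  h2:7  h3:5  h4:5  h5:3  h6:3  h7:0  h8:0  h9:0 → peak 7
Job 2@4: h1:7  h2:7  h3:4  h4:5  h5:3  h6:3  h7:1  h8:0  h9:0 → peak 7
Best is Job 2@3, peak 7.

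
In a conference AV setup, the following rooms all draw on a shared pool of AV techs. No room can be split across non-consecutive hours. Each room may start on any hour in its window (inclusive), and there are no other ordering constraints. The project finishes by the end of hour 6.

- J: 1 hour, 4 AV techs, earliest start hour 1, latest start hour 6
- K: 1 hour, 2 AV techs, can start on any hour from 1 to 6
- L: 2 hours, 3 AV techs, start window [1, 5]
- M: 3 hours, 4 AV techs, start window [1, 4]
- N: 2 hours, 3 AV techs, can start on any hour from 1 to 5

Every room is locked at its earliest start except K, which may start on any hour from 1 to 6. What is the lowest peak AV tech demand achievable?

14

K@1: h1:16  h2:10  h3:4  h4:0  h5:0  h6:0 → peak 16
K@2: h1:14  h2:12  h3:4  h4:0  h5:0  h6:0 → peak 14
K@3: h1:14  h2:10  h3:6  h4:0  h5:0  h6:0 → peak 14
K@4: h1:14  h2:10  h3:4  h4:2  h5:0  h6:0 → peak 14
K@5: h1:14  h2:10  h3:4  h4:0  h5:2  h6:0 → peak 14
K@6: h1:14  h2:10  h3:4  h4:0  h5:0  h6:2 → peak 14
Best is K@2, peak 14.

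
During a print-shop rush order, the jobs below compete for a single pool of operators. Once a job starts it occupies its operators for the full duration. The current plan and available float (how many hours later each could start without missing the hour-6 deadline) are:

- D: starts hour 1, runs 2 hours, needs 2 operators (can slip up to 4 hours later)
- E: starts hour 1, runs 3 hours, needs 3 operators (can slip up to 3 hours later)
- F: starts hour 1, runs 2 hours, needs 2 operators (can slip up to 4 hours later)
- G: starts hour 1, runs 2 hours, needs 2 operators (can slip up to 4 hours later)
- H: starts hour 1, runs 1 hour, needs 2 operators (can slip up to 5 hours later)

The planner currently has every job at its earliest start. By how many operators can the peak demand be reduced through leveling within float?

Early-start peak: h1:11  h2:9  h3:3  h4:0  h5:0  h6:0 ⇒ 11.
Leveled (D@1, E@1, F@3, G@4, H@5): h1:5  h2:5  h3:5  h4:4  h5:4  h6:0 ⇒ 5.
Reduction 11 − 5 = 6.

6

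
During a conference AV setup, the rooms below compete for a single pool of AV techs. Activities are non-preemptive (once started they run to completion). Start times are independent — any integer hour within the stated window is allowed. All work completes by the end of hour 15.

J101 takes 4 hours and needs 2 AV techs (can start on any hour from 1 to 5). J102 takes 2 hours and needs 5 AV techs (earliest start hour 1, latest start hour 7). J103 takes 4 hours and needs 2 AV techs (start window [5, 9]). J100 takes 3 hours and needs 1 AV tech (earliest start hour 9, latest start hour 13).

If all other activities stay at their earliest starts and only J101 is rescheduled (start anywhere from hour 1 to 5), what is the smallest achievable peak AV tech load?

J101@1: h1:7  h2:7  h3:2  h4:2  h5:2  h6:2  h7:2  h8:2  h9:1  h10:1  h11:1  h12:0  h13:0  h14:0  h15:0 → peak 7
J101@2: h1:5  h2:7  h3:2  h4:2  h5:4  h6:2  h7:2  h8:2  h9:1  h10:1  h11:1  h12:0  h13:0  h14:0  h15:0 → peak 7
J101@3: h1:5  h2:5  h3:2  h4:2  h5:4  h6:4  h7:2  h8:2  h9:1  h10:1  h11:1  h12:0  h13:0  h14:0  h15:0 → peak 5
J101@4: h1:5  h2:5  h3:0  h4:2  h5:4  h6:4  h7:4  h8:2  h9:1  h10:1  h11:1  h12:0  h13:0  h14:0  h15:0 → peak 5
J101@5: h1:5  h2:5  h3:0  h4:0  h5:4  h6:4  h7:4  h8:4  h9:1  h10:1  h11:1  h12:0  h13:0  h14:0  h15:0 → peak 5
Best is J101@3, peak 5.

5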